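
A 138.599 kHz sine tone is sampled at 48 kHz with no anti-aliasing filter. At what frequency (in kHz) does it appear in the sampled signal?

Nyquist = 48,000/2 = 24,000 Hz; 138,599 Hz exceeds it.
Alias = |138,599 − 3×48,000| = |138,599 − 144,000| = 5,401 Hz = 5.401 kHz.

5.401 kHz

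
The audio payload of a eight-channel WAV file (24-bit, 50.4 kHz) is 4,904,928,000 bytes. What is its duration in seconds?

4,055 seconds

Byte rate = 50,400 × 3 × 8 = 1,209,600 bytes/s.
Duration = 4,904,928,000 / 1,209,600 = 4,055 s.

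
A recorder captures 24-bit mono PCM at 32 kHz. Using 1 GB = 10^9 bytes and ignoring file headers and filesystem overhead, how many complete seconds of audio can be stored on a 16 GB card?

Uncompressed byte rate = 32,000 × 3 × 1 = 96,000 bytes/s.
Capacity = 16 × 1,000,000,000 = 16,000,000,000 bytes.
16,000,000,000 / 96,000 ≈ 166666.67 s → 166,666 seconds.

166,666 seconds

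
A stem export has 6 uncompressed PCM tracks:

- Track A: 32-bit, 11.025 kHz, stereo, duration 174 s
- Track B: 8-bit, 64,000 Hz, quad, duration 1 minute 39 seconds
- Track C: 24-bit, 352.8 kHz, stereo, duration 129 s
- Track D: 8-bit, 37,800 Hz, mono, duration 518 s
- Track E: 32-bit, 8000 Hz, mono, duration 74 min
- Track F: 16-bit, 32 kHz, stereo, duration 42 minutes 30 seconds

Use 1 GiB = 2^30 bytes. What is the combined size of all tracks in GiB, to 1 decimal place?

Track A: 11,025 × 174 × 4 × 2 = 15,346,800 bytes.
Track B: 1 minute 39 seconds = 99 s; 64,000 × 99 × 1 × 4 = 25,344,000 bytes.
Track C: 352,800 × 129 × 3 × 2 = 273,067,200 bytes.
Track D: 37,800 × 518 × 1 × 1 = 19,580,400 bytes.
Track E: 74 min = 4,440 s; 8,000 × 4,440 × 4 × 1 = 142,080,000 bytes.
Track F: 42 minutes 30 seconds = 2,550 s; 32,000 × 2,550 × 2 × 2 = 326,400,000 bytes.
Total = 801,818,400 bytes = 0.7 GiB.

0.7 GiB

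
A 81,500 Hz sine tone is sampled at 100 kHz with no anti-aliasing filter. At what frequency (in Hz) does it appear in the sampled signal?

Nyquist = 100,000/2 = 50,000 Hz; 81,500 Hz exceeds it.
Alias = |81,500 − 1×100,000| = |81,500 − 100,000| = 18,500 Hz.

18,500 Hz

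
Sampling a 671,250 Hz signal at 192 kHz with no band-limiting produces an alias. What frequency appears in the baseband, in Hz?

95,250 Hz

Nyquist = 192,000/2 = 96,000 Hz; 671,250 Hz exceeds it.
Alias = |671,250 − 3×192,000| = |671,250 − 576,000| = 95,250 Hz.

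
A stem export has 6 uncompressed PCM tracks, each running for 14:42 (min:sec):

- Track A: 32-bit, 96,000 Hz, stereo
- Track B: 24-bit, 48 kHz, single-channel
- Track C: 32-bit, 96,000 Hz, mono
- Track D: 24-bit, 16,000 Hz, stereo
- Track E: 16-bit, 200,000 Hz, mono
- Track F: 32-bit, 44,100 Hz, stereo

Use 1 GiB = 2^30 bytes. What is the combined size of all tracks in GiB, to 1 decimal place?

14:42 (min:sec) = 882 s.
Track A: 96,000 × 882 × 4 × 2 = 677,376,000 bytes.
Track B: 48,000 × 882 × 3 × 1 = 127,008,000 bytes.
Track C: 96,000 × 882 × 4 × 1 = 338,688,000 bytes.
Track D: 16,000 × 882 × 3 × 2 = 84,672,000 bytes.
Track E: 200,000 × 882 × 2 × 1 = 352,800,000 bytes.
Track F: 44,100 × 882 × 4 × 2 = 311,169,600 bytes.
Total = 1,891,713,600 bytes = 1.8 GiB.

1.8 GiB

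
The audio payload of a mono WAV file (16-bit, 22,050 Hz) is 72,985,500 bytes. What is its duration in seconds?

Byte rate = 22,050 × 2 × 1 = 44,100 bytes/s.
Duration = 72,985,500 / 44,100 = 1,655 s.

1,655 seconds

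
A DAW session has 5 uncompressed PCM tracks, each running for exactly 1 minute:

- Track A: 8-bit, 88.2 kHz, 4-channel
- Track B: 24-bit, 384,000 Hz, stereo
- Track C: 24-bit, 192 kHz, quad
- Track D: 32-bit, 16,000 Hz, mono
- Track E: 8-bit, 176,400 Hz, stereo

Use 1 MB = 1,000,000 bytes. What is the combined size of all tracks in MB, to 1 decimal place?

exactly 1 minute = 60 s.
Track A: 88,200 × 60 × 1 × 4 = 21,168,000 bytes.
Track B: 384,000 × 60 × 3 × 2 = 138,240,000 bytes.
Track C: 192,000 × 60 × 3 × 4 = 138,240,000 bytes.
Track D: 16,000 × 60 × 4 × 1 = 3,840,000 bytes.
Track E: 176,400 × 60 × 1 × 2 = 21,168,000 bytes.
Total = 322,656,000 bytes = 322.7 MB.

322.7 MB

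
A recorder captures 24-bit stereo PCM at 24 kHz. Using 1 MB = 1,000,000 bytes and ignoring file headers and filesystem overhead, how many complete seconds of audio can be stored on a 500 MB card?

3,472 seconds

Uncompressed byte rate = 24,000 × 3 × 2 = 144,000 bytes/s.
Capacity = 500 × 1,000,000 = 500,000,000 bytes.
500,000,000 / 144,000 ≈ 3472.22 s → 3,472 seconds.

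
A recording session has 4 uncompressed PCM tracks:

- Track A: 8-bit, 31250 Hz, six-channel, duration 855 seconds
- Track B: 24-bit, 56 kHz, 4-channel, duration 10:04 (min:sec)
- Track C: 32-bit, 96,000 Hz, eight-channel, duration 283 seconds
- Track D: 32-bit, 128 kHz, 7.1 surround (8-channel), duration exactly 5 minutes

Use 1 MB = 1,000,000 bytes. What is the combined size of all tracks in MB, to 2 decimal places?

Track A: 31,250 × 855 × 1 × 6 = 160,312,500 bytes.
Track B: 10:04 (min:sec) = 604 s; 56,000 × 604 × 3 × 4 = 405,888,000 bytes.
Track C: 96,000 × 283 × 4 × 8 = 869,376,000 bytes.
Track D: exactly 5 minutes = 300 s; 128,000 × 300 × 4 × 8 = 1,228,800,000 bytes.
Total = 2,664,376,500 bytes = 2664.38 MB.

2664.38 MB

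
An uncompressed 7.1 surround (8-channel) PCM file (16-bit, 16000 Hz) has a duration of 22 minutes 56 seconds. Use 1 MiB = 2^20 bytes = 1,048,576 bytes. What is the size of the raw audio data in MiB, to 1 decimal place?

335.9 MiB

Duration = 22 minutes 56 seconds = 1,376 s.
Bytes = 16,000 samples/s × 1,376 s × 2 bytes/sample × 8 ch = 352,256,000 bytes.
352,256,000 / 1,048,576 = 335.9 MiB.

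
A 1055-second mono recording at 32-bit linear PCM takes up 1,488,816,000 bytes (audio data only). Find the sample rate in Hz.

352,800 Hz

Bytes = sample_rate × seconds × bytes_per_sample × channels.
sample_rate = 1,488,816,000 / (1,055 × 4 × 1) = 1,488,816,000 / 4,220 = 352,800 Hz.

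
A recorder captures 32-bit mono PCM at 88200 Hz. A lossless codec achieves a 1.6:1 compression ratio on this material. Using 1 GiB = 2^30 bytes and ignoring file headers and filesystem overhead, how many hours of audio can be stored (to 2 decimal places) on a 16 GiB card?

Uncompressed byte rate = 88,200 × 4 × 1 = 352,800 bytes/s.
After 1.6:1 compression, effective rate ≈ 220500 bytes/s.
Capacity = 16 × 1,073,741,824 = 17,179,869,184 bytes.
17,179,869,184 / effective rate ≈ 77913.24 s → 21.64 hours.

21.64 hours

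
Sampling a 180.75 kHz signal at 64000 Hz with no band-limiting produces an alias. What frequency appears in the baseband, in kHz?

Nyquist = 64,000/2 = 32,000 Hz; 180,750 Hz exceeds it.
Alias = |180,750 − 3×64,000| = |180,750 − 192,000| = 11,250 Hz = 11.25 kHz.

11.25 kHz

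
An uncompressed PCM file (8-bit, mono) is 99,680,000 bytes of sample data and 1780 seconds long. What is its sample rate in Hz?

Bytes = sample_rate × seconds × bytes_per_sample × channels.
sample_rate = 99,680,000 / (1,780 × 1 × 1) = 99,680,000 / 1,780 = 56,000 Hz.

56,000 Hz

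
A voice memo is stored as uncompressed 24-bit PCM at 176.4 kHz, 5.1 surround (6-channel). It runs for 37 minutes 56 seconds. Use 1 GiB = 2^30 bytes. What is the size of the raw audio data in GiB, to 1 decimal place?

Duration = 37 minutes 56 seconds = 2,276 s.
Bytes = 176,400 samples/s × 2,276 s × 3 bytes/sample × 6 ch = 7,226,755,200 bytes.
7,226,755,200 / 1,073,741,824 = 6.7 GiB.

6.7 GiB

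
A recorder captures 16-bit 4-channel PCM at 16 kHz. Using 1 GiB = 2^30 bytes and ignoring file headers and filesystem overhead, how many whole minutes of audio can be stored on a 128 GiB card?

Uncompressed byte rate = 16,000 × 2 × 4 = 128,000 bytes/s.
Capacity = 128 × 1,073,741,824 = 137,438,953,472 bytes.
137,438,953,472 / 128,000 ≈ 1073741.82 s → 17,895 minutes.

17,895 minutes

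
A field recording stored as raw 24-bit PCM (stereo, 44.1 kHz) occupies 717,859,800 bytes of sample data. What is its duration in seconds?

2,713 seconds

Byte rate = 44,100 × 3 × 2 = 264,600 bytes/s.
Duration = 717,859,800 / 264,600 = 2,713 s.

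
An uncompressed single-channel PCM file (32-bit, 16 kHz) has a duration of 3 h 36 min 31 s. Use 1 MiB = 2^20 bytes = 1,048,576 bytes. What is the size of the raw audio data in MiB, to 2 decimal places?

792.91 MiB

Duration = 3 h 36 min 31 s = 12,991 s.
Bytes = 16,000 samples/s × 12,991 s × 4 bytes/sample × 1 ch = 831,424,000 bytes.
831,424,000 / 1,048,576 = 792.91 MiB.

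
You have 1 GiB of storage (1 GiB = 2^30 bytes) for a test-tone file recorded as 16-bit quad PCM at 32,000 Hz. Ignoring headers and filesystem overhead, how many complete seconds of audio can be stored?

Uncompressed byte rate = 32,000 × 2 × 4 = 256,000 bytes/s.
Capacity = 1 × 1,073,741,824 = 1,073,741,824 bytes.
1,073,741,824 / 256,000 ≈ 4194.3 s → 4,194 seconds.

4,194 seconds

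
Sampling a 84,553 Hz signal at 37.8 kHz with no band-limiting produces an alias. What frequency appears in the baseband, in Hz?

8,953 Hz

Nyquist = 37,800/2 = 18,900 Hz; 84,553 Hz exceeds it.
Alias = |84,553 − 2×37,800| = |84,553 − 75,600| = 8,953 Hz.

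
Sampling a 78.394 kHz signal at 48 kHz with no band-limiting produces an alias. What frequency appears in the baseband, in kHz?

Nyquist = 48,000/2 = 24,000 Hz; 78,394 Hz exceeds it.
Alias = |78,394 − 2×48,000| = |78,394 − 96,000| = 17,606 Hz = 17.606 kHz.

17.606 kHz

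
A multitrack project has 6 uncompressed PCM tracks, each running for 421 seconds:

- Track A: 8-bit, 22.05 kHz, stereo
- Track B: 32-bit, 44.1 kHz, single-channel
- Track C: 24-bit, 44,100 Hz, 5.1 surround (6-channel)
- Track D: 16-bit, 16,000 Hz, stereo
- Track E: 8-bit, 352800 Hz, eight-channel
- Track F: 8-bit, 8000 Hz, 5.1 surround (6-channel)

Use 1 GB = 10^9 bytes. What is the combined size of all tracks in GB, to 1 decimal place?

Track A: 22,050 × 421 × 1 × 2 = 18,566,100 bytes.
Track B: 44,100 × 421 × 4 × 1 = 74,264,400 bytes.
Track C: 44,100 × 421 × 3 × 6 = 334,189,800 bytes.
Track D: 16,000 × 421 × 2 × 2 = 26,944,000 bytes.
Track E: 352,800 × 421 × 1 × 8 = 1,188,230,400 bytes.
Track F: 8,000 × 421 × 1 × 6 = 20,208,000 bytes.
Total = 1,662,402,700 bytes = 1.7 GB.

1.7 GB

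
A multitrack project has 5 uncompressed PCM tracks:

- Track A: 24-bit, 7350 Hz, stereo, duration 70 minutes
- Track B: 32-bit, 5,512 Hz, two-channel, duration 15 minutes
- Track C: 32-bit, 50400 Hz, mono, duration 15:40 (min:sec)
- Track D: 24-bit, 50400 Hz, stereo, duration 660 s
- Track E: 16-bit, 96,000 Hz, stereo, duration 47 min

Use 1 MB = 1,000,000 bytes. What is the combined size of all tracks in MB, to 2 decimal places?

1696.87 MB

Track A: 70 minutes = 4,200 s; 7,350 × 4,200 × 3 × 2 = 185,220,000 bytes.
Track B: 15 minutes = 900 s; 5,512 × 900 × 4 × 2 = 39,686,400 bytes.
Track C: 15:40 (min:sec) = 940 s; 50,400 × 940 × 4 × 1 = 189,504,000 bytes.
Track D: 50,400 × 660 × 3 × 2 = 199,584,000 bytes.
Track E: 47 min = 2,820 s; 96,000 × 2,820 × 2 × 2 = 1,082,880,000 bytes.
Total = 1,696,874,400 bytes = 1696.87 MB.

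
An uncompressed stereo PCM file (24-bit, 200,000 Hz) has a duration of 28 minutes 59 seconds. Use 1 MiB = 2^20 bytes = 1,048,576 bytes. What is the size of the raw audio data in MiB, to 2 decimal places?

1990.13 MiB

Duration = 28 minutes 59 seconds = 1,739 s.
Bytes = 200,000 samples/s × 1,739 s × 3 bytes/sample × 2 ch = 2,086,800,000 bytes.
2,086,800,000 / 1,048,576 = 1990.13 MiB.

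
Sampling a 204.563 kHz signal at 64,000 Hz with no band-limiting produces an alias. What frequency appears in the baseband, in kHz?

12.563 kHz

Nyquist = 64,000/2 = 32,000 Hz; 204,563 Hz exceeds it.
Alias = |204,563 − 3×64,000| = |204,563 − 192,000| = 12,563 Hz = 12.563 kHz.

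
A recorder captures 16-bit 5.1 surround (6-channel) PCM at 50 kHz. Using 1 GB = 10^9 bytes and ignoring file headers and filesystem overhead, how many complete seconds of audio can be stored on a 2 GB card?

3,333 seconds

Uncompressed byte rate = 50,000 × 2 × 6 = 600,000 bytes/s.
Capacity = 2 × 1,000,000,000 = 2,000,000,000 bytes.
2,000,000,000 / 600,000 ≈ 3333.33 s → 3,333 seconds.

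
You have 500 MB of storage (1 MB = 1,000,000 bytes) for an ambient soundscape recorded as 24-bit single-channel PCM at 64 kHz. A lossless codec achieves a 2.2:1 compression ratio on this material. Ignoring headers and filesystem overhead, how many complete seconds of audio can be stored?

5,729 seconds

Uncompressed byte rate = 64,000 × 3 × 1 = 192,000 bytes/s.
After 2.2:1 compression, effective rate ≈ 87272.73 bytes/s.
Capacity = 500 × 1,000,000 = 500,000,000 bytes.
500,000,000 / effective rate ≈ 5729.17 s → 5,729 seconds.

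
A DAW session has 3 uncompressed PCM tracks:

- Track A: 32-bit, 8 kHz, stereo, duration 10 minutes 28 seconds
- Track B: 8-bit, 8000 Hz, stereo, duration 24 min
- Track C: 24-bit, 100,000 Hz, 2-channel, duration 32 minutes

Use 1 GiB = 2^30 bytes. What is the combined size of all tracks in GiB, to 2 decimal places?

1.13 GiB

Track A: 10 minutes 28 seconds = 628 s; 8,000 × 628 × 4 × 2 = 40,192,000 bytes.
Track B: 24 min = 1,440 s; 8,000 × 1,440 × 1 × 2 = 23,040,000 bytes.
Track C: 32 minutes = 1,920 s; 100,000 × 1,920 × 3 × 2 = 1,152,000,000 bytes.
Total = 1,215,232,000 bytes = 1.13 GiB.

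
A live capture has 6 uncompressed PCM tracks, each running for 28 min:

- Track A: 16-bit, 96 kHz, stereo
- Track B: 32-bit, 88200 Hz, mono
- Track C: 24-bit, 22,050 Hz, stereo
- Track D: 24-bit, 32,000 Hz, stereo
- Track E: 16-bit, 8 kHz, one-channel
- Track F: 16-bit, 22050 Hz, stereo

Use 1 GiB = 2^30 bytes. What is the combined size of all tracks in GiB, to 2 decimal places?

28 min = 1,680 s.
Track A: 96,000 × 1,680 × 2 × 2 = 645,120,000 bytes.
Track B: 88,200 × 1,680 × 4 × 1 = 592,704,000 bytes.
Track C: 22,050 × 1,680 × 3 × 2 = 222,264,000 bytes.
Track D: 32,000 × 1,680 × 3 × 2 = 322,560,000 bytes.
Track E: 8,000 × 1,680 × 2 × 1 = 26,880,000 bytes.
Track F: 22,050 × 1,680 × 2 × 2 = 148,176,000 bytes.
Total = 1,957,704,000 bytes = 1.82 GiB.

1.82 GiB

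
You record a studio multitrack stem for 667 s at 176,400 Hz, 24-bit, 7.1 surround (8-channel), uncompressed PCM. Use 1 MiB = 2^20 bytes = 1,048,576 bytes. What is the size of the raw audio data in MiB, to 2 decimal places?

2693.00 MiB

Bytes = 176,400 samples/s × 667 s × 3 bytes/sample × 8 ch = 2,823,811,200 bytes.
2,823,811,200 / 1,048,576 = 2693.00 MiB.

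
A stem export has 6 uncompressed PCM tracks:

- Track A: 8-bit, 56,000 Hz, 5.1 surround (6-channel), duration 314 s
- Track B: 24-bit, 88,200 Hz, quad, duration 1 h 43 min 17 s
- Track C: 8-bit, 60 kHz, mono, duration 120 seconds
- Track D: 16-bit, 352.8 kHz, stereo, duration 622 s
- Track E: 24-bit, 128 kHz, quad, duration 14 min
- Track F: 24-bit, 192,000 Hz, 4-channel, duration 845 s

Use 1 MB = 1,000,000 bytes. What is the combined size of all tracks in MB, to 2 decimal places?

Track A: 56,000 × 314 × 1 × 6 = 105,504,000 bytes.
Track B: 1 h 43 min 17 s = 6,197 s; 88,200 × 6,197 × 3 × 4 = 6,558,904,800 bytes.
Track C: 60,000 × 120 × 1 × 1 = 7,200,000 bytes.
Track D: 352,800 × 622 × 2 × 2 = 877,766,400 bytes.
Track E: 14 min = 840 s; 128,000 × 840 × 3 × 4 = 1,290,240,000 bytes.
Track F: 192,000 × 845 × 3 × 4 = 1,946,880,000 bytes.
Total = 10,786,495,200 bytes = 10786.50 MB.

10786.50 MB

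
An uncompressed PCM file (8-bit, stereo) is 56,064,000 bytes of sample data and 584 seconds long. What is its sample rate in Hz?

48,000 Hz

Bytes = sample_rate × seconds × bytes_per_sample × channels.
sample_rate = 56,064,000 / (584 × 1 × 2) = 56,064,000 / 1,168 = 48,000 Hz.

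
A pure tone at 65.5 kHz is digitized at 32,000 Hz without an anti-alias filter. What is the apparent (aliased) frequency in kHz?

Nyquist = 32,000/2 = 16,000 Hz; 65,500 Hz exceeds it.
Alias = |65,500 − 2×32,000| = |65,500 − 64,000| = 1,500 Hz = 1.5 kHz.

1.5 kHz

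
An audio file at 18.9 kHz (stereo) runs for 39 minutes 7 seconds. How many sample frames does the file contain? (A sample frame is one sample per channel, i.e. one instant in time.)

44,358,300 sample frames

39 minutes 7 seconds = 2,347 s.
18,900 samples/s × 2,347 s = 44,358,300 frames.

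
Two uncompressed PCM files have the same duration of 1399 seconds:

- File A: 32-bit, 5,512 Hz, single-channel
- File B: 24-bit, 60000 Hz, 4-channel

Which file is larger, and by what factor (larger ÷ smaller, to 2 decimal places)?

File B, by a factor of 32.66

File A: 5,512 × 4 × 1 = 22,048 bytes/s.
File B: 60,000 × 3 × 4 = 720,000 bytes/s.
File B is larger; ratio = 1,007,280,000 / 30,845,152 = 32.66.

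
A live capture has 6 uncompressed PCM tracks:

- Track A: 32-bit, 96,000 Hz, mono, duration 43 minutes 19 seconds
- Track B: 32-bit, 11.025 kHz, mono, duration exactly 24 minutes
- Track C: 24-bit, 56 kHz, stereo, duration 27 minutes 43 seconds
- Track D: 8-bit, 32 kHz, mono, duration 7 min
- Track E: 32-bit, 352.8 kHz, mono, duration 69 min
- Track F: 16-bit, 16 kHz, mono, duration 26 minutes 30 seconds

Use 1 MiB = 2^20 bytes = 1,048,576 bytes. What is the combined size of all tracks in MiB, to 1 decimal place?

Track A: 43 minutes 19 seconds = 2,599 s; 96,000 × 2,599 × 4 × 1 = 998,016,000 bytes.
Track B: exactly 24 minutes = 1,440 s; 11,025 × 1,440 × 4 × 1 = 63,504,000 bytes.
Track C: 27 minutes 43 seconds = 1,663 s; 56,000 × 1,663 × 3 × 2 = 558,768,000 bytes.
Track D: 7 min = 420 s; 32,000 × 420 × 1 × 1 = 13,440,000 bytes.
Track E: 69 min = 4,140 s; 352,800 × 4,140 × 4 × 1 = 5,842,368,000 bytes.
Track F: 26 minutes 30 seconds = 1,590 s; 16,000 × 1,590 × 2 × 1 = 50,880,000 bytes.
Total = 7,526,976,000 bytes = 7178.3 MiB.

7178.3 MiB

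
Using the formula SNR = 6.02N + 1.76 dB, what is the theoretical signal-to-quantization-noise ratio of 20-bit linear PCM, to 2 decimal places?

6.02 × 20 + 1.76 = 122.16 dB.

122.16 dB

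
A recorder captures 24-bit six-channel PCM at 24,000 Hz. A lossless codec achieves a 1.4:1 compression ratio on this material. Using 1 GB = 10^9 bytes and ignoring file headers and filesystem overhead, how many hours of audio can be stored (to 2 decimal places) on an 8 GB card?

Uncompressed byte rate = 24,000 × 3 × 6 = 432,000 bytes/s.
After 1.4:1 compression, effective rate ≈ 308571.43 bytes/s.
Capacity = 8 × 1,000,000,000 = 8,000,000,000 bytes.
8,000,000,000 / effective rate ≈ 25925.93 s → 7.20 hours.

7.20 hours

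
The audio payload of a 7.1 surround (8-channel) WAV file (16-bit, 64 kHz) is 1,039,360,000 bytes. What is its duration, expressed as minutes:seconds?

Byte rate = 64,000 × 2 × 8 = 1,024,000 bytes/s.
Duration = 1,039,360,000 / 1,024,000 = 1,015 s.
1,015 s = 16:55.

16:55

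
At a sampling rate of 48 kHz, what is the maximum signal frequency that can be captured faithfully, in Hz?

Nyquist frequency = sample rate / 2 = 48,000 / 2 = 24,000 Hz.

24,000 Hz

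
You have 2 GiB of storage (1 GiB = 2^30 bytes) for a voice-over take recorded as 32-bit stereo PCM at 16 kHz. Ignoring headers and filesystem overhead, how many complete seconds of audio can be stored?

16,777 seconds

Uncompressed byte rate = 16,000 × 4 × 2 = 128,000 bytes/s.
Capacity = 2 × 1,073,741,824 = 2,147,483,648 bytes.
2,147,483,648 / 128,000 ≈ 16777.22 s → 16,777 seconds.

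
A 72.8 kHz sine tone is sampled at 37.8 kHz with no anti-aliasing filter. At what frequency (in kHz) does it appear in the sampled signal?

Nyquist = 37,800/2 = 18,900 Hz; 72,800 Hz exceeds it.
Alias = |72,800 − 2×37,800| = |72,800 − 75,600| = 2,800 Hz = 2.8 kHz.

2.8 kHz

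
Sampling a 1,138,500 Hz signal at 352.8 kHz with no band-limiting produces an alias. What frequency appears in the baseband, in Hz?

Nyquist = 352,800/2 = 176,400 Hz; 1,138,500 Hz exceeds it.
Alias = |1,138,500 − 3×352,800| = |1,138,500 − 1,058,400| = 80,100 Hz.

80,100 Hz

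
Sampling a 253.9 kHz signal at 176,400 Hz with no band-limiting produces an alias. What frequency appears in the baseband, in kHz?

Nyquist = 176,400/2 = 88,200 Hz; 253,900 Hz exceeds it.
Alias = |253,900 − 1×176,400| = |253,900 − 176,400| = 77,500 Hz = 77.5 kHz.

77.5 kHz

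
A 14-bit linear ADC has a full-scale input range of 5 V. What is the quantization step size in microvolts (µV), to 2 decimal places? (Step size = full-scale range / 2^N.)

305.18 µV

5 V / 2^14 = 5 / 16,384 V = 305.18 µV.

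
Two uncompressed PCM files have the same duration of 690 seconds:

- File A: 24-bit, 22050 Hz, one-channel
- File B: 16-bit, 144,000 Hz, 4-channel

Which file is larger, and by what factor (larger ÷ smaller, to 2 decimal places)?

File A: 22,050 × 3 × 1 = 66,150 bytes/s.
File B: 144,000 × 2 × 4 = 1,152,000 bytes/s.
File B is larger; ratio = 794,880,000 / 45,643,500 = 17.41.

File B, by a factor of 17.41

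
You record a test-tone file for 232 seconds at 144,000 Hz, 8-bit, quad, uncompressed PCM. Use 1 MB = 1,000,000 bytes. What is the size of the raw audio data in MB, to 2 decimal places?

Bytes = 144,000 samples/s × 232 s × 1 bytes/sample × 4 ch = 133,632,000 bytes.
133,632,000 / 1,000,000 = 133.63 MB.

133.63 MB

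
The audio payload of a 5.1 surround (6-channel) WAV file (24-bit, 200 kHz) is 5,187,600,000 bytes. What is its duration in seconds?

1,441 seconds

Byte rate = 200,000 × 3 × 6 = 3,600,000 bytes/s.
Duration = 5,187,600,000 / 3,600,000 = 1,441 s.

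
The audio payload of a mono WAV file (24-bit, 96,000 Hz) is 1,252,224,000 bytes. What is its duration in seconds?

4,348 seconds

Byte rate = 96,000 × 3 × 1 = 288,000 bytes/s.
Duration = 1,252,224,000 / 288,000 = 4,348 s.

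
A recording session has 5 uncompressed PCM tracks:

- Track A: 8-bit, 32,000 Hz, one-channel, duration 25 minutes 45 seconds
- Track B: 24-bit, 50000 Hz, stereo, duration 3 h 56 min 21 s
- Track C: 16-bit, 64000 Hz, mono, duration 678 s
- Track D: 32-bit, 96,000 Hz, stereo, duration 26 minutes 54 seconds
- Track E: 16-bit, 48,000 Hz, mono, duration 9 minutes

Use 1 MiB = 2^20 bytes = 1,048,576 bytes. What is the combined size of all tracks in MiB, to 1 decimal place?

5418.7 MiB

Track A: 25 minutes 45 seconds = 1,545 s; 32,000 × 1,545 × 1 × 1 = 49,440,000 bytes.
Track B: 3 h 56 min 21 s = 14,181 s; 50,000 × 14,181 × 3 × 2 = 4,254,300,000 bytes.
Track C: 64,000 × 678 × 2 × 1 = 86,784,000 bytes.
Track D: 26 minutes 54 seconds = 1,614 s; 96,000 × 1,614 × 4 × 2 = 1,239,552,000 bytes.
Track E: 9 minutes = 540 s; 48,000 × 540 × 2 × 1 = 51,840,000 bytes.
Total = 5,681,916,000 bytes = 5418.7 MiB.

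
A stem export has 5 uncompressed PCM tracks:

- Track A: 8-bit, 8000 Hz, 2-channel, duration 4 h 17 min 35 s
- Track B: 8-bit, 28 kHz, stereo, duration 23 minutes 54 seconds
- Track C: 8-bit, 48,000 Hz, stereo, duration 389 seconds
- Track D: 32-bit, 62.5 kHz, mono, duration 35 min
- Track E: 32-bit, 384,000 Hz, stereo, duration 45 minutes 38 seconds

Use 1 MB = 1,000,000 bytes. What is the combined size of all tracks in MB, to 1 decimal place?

9301.1 MB

Track A: 4 h 17 min 35 s = 15,455 s; 8,000 × 15,455 × 1 × 2 = 247,280,000 bytes.
Track B: 23 minutes 54 seconds = 1,434 s; 28,000 × 1,434 × 1 × 2 = 80,304,000 bytes.
Track C: 48,000 × 389 × 1 × 2 = 37,344,000 bytes.
Track D: 35 min = 2,100 s; 62,500 × 2,100 × 4 × 1 = 525,000,000 bytes.
Track E: 45 minutes 38 seconds = 2,738 s; 384,000 × 2,738 × 4 × 2 = 8,411,136,000 bytes.
Total = 9,301,064,000 bytes = 9301.1 MB.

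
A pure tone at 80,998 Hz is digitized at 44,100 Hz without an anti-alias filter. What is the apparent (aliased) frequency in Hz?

Nyquist = 44,100/2 = 22,050 Hz; 80,998 Hz exceeds it.
Alias = |80,998 − 2×44,100| = |80,998 − 88,200| = 7,202 Hz.

7,202 Hz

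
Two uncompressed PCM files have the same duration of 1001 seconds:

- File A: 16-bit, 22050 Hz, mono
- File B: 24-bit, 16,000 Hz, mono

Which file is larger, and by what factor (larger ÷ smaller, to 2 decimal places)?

File B, by a factor of 1.09

File A: 22,050 × 2 × 1 = 44,100 bytes/s.
File B: 16,000 × 3 × 1 = 48,000 bytes/s.
File B is larger; ratio = 48,048,000 / 44,144,100 = 1.09.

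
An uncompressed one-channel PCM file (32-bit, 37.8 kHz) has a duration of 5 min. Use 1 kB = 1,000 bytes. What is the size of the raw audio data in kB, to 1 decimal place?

Duration = 5 min = 300 s.
Bytes = 37,800 samples/s × 300 s × 4 bytes/sample × 1 ch = 45,360,000 bytes.
45,360,000 / 1,000 = 45360.0 kB.

45360.0 kB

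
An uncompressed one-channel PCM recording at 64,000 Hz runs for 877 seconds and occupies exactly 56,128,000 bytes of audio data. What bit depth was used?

Bytes per sample = 56,128,000 / (64,000 × 877 × 1) = 56,128,000 / 56,128,000 = 1.
Bit depth = 1 × 8 = 8 bits.

8 bits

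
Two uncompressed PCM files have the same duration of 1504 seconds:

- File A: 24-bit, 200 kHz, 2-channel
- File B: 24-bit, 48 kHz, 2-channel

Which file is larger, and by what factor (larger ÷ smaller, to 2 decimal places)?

File A: 200,000 × 3 × 2 = 1,200,000 bytes/s.
File B: 48,000 × 3 × 2 = 288,000 bytes/s.
File A is larger; ratio = 1,804,800,000 / 433,152,000 = 4.17.

File A, by a factor of 4.17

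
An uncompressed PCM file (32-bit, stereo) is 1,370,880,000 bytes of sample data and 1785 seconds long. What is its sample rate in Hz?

96,000 Hz

Bytes = sample_rate × seconds × bytes_per_sample × channels.
sample_rate = 1,370,880,000 / (1,785 × 4 × 2) = 1,370,880,000 / 14,280 = 96,000 Hz.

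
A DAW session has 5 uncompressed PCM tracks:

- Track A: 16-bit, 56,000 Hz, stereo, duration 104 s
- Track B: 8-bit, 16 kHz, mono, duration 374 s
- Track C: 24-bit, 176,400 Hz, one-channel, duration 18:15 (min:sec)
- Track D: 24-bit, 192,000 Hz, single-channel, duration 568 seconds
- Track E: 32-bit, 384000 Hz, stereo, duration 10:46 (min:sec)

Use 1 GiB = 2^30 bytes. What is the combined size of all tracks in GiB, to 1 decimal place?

Track A: 56,000 × 104 × 2 × 2 = 23,296,000 bytes.
Track B: 16,000 × 374 × 1 × 1 = 5,984,000 bytes.
Track C: 18:15 (min:sec) = 1,095 s; 176,400 × 1,095 × 3 × 1 = 579,474,000 bytes.
Track D: 192,000 × 568 × 3 × 1 = 327,168,000 bytes.
Track E: 10:46 (min:sec) = 646 s; 384,000 × 646 × 4 × 2 = 1,984,512,000 bytes.
Total = 2,920,434,000 bytes = 2.7 GiB.

2.7 GiB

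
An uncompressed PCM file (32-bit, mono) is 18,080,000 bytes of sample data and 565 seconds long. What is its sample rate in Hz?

8,000 Hz

Bytes = sample_rate × seconds × bytes_per_sample × channels.
sample_rate = 18,080,000 / (565 × 4 × 1) = 18,080,000 / 2,260 = 8,000 Hz.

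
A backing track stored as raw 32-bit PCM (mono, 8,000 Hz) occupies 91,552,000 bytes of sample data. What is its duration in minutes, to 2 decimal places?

Byte rate = 8,000 × 4 × 1 = 32,000 bytes/s.
Duration = 91,552,000 / 32,000 = 2,861 s.
2,861 s / 60 = 47.68 minutes.

47.68 minutes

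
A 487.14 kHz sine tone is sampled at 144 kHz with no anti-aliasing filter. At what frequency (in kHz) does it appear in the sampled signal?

55.14 kHz

Nyquist = 144,000/2 = 72,000 Hz; 487,140 Hz exceeds it.
Alias = |487,140 − 3×144,000| = |487,140 − 432,000| = 55,140 Hz = 55.14 kHz.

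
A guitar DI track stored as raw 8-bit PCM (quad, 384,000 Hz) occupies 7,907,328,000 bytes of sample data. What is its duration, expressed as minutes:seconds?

Byte rate = 384,000 × 1 × 4 = 1,536,000 bytes/s.
Duration = 7,907,328,000 / 1,536,000 = 5,148 s.
5,148 s = 85:48.

85:48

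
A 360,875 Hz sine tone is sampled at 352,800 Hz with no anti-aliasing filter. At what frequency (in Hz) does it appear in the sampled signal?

Nyquist = 352,800/2 = 176,400 Hz; 360,875 Hz exceeds it.
Alias = |360,875 − 1×352,800| = |360,875 − 352,800| = 8,075 Hz.

8,075 Hz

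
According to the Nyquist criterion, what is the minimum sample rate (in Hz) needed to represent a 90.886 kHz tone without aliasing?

Minimum sample rate = 2 × 90,886 Hz = 181,772 Hz.

181,772 Hz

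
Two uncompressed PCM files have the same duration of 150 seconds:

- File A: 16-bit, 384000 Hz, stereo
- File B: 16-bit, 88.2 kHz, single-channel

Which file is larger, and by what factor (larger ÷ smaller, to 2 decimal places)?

File A: 384,000 × 2 × 2 = 1,536,000 bytes/s.
File B: 88,200 × 2 × 1 = 176,400 bytes/s.
File A is larger; ratio = 230,400,000 / 26,460,000 = 8.71.

File A, by a factor of 8.71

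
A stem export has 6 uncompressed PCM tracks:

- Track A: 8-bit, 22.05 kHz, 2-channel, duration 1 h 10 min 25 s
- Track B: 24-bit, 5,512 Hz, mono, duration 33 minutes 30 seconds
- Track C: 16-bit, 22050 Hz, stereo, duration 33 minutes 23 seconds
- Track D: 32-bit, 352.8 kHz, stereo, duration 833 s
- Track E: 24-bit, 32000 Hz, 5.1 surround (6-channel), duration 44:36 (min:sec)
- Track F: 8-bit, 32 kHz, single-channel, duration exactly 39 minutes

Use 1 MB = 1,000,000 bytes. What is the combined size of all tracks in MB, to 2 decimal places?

4363.54 MB

Track A: 1 h 10 min 25 s = 4,225 s; 22,050 × 4,225 × 1 × 2 = 186,322,500 bytes.
Track B: 33 minutes 30 seconds = 2,010 s; 5,512 × 2,010 × 3 × 1 = 33,237,360 bytes.
Track C: 33 minutes 23 seconds = 2,003 s; 22,050 × 2,003 × 2 × 2 = 176,664,600 bytes.
Track D: 352,800 × 833 × 4 × 2 = 2,351,059,200 bytes.
Track E: 44:36 (min:sec) = 2,676 s; 32,000 × 2,676 × 3 × 6 = 1,541,376,000 bytes.
Track F: exactly 39 minutes = 2,340 s; 32,000 × 2,340 × 1 × 1 = 74,880,000 bytes.
Total = 4,363,539,660 bytes = 4363.54 MB.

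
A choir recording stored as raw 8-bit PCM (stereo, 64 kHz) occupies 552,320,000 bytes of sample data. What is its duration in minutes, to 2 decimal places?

Byte rate = 64,000 × 1 × 2 = 128,000 bytes/s.
Duration = 552,320,000 / 128,000 = 4,315 s.
4,315 s / 60 = 71.92 minutes.

71.92 minutes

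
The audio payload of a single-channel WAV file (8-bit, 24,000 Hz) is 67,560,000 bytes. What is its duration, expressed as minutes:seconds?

46:55

Byte rate = 24,000 × 1 × 1 = 24,000 bytes/s.
Duration = 67,560,000 / 24,000 = 2,815 s.
2,815 s = 46:55.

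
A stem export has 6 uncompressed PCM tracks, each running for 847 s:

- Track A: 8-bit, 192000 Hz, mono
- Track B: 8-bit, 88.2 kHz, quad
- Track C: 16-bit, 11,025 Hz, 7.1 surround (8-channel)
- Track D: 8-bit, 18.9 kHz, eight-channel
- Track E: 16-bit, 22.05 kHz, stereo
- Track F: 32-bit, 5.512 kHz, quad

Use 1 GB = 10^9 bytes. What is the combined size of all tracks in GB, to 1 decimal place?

0.9 GB

Track A: 192,000 × 847 × 1 × 1 = 162,624,000 bytes.
Track B: 88,200 × 847 × 1 × 4 = 298,821,600 bytes.
Track C: 11,025 × 847 × 2 × 8 = 149,410,800 bytes.
Track D: 18,900 × 847 × 1 × 8 = 128,066,400 bytes.
Track E: 22,050 × 847 × 2 × 2 = 74,705,400 bytes.
Track F: 5,512 × 847 × 4 × 4 = 74,698,624 bytes.
Total = 888,326,824 bytes = 0.9 GB.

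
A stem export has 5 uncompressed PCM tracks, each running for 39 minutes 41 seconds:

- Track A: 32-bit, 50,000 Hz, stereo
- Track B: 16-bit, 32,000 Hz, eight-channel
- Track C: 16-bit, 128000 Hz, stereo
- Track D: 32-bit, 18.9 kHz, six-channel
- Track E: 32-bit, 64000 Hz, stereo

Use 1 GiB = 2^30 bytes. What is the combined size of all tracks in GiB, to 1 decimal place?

5.3 GiB

39 minutes 41 seconds = 2,381 s.
Track A: 50,000 × 2,381 × 4 × 2 = 952,400,000 bytes.
Track B: 32,000 × 2,381 × 2 × 8 = 1,219,072,000 bytes.
Track C: 128,000 × 2,381 × 2 × 2 = 1,219,072,000 bytes.
Track D: 18,900 × 2,381 × 4 × 6 = 1,080,021,600 bytes.
Track E: 64,000 × 2,381 × 4 × 2 = 1,219,072,000 bytes.
Total = 5,689,637,600 bytes = 5.3 GiB.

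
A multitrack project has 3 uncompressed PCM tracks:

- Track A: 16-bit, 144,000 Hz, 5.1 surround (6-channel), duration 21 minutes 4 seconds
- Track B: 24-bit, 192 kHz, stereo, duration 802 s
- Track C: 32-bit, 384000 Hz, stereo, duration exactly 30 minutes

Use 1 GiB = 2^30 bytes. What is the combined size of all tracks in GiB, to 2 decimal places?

Track A: 21 minutes 4 seconds = 1,264 s; 144,000 × 1,264 × 2 × 6 = 2,184,192,000 bytes.
Track B: 192,000 × 802 × 3 × 2 = 923,904,000 bytes.
Track C: exactly 30 minutes = 1,800 s; 384,000 × 1,800 × 4 × 2 = 5,529,600,000 bytes.
Total = 8,637,696,000 bytes = 8.04 GiB.

8.04 GiB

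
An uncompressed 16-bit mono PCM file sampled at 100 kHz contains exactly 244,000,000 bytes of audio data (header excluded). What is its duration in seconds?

1,220 seconds

Byte rate = 100,000 × 2 × 1 = 200,000 bytes/s.
Duration = 244,000,000 / 200,000 = 1,220 s.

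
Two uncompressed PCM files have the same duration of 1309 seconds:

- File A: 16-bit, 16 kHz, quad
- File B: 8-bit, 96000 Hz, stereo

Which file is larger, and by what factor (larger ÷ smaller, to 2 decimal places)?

File A: 16,000 × 2 × 4 = 128,000 bytes/s.
File B: 96,000 × 1 × 2 = 192,000 bytes/s.
File B is larger; ratio = 251,328,000 / 167,552,000 = 1.50.

File B, by a factor of 1.50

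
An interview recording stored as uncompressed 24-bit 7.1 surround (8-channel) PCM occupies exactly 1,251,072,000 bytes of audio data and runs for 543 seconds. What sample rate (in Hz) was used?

96,000 Hz

Bytes = sample_rate × seconds × bytes_per_sample × channels.
sample_rate = 1,251,072,000 / (543 × 3 × 8) = 1,251,072,000 / 13,032 = 96,000 Hz.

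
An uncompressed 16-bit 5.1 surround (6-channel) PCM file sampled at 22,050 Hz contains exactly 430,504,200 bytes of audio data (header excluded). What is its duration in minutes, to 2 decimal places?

27.12 minutes

Byte rate = 22,050 × 2 × 6 = 264,600 bytes/s.
Duration = 430,504,200 / 264,600 = 1,627 s.
1,627 s / 60 = 27.12 minutes.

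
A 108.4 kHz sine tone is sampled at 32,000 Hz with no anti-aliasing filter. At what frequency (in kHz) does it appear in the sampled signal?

12.4 kHz

Nyquist = 32,000/2 = 16,000 Hz; 108,400 Hz exceeds it.
Alias = |108,400 − 3×32,000| = |108,400 − 96,000| = 12,400 Hz = 12.4 kHz.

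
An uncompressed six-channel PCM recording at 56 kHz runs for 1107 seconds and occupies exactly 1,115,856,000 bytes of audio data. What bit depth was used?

Bytes per sample = 1,115,856,000 / (56,000 × 1,107 × 6) = 1,115,856,000 / 371,952,000 = 3.
Bit depth = 3 × 8 = 24 bits.

24 bits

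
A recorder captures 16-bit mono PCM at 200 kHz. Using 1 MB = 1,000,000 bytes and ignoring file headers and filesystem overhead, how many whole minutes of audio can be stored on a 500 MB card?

Uncompressed byte rate = 200,000 × 2 × 1 = 400,000 bytes/s.
Capacity = 500 × 1,000,000 = 500,000,000 bytes.
500,000,000 / 400,000 ≈ 1250 s → 20 minutes.

20 minutes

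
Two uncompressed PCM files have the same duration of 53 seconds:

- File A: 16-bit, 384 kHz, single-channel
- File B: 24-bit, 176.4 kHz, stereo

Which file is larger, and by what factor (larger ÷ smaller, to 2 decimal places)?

File A: 384,000 × 2 × 1 = 768,000 bytes/s.
File B: 176,400 × 3 × 2 = 1,058,400 bytes/s.
File B is larger; ratio = 56,095,200 / 40,704,000 = 1.38.

File B, by a factor of 1.38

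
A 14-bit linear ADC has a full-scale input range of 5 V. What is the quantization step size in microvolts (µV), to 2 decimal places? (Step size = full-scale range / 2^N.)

305.18 µV

5 V / 2^14 = 5 / 16,384 V = 305.18 µV.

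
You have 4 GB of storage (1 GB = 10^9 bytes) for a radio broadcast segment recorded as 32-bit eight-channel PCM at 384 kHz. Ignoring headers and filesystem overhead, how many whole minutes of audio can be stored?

5 minutes

Uncompressed byte rate = 384,000 × 4 × 8 = 12,288,000 bytes/s.
Capacity = 4 × 1,000,000,000 = 4,000,000,000 bytes.
4,000,000,000 / 12,288,000 ≈ 325.52 s → 5 minutes.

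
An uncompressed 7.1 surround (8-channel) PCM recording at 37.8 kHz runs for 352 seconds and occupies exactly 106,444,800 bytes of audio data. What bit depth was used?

8 bits

Bytes per sample = 106,444,800 / (37,800 × 352 × 8) = 106,444,800 / 106,444,800 = 1.
Bit depth = 1 × 8 = 8 bits.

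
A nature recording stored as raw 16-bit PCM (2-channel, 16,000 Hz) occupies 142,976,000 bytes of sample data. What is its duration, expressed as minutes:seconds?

Byte rate = 16,000 × 2 × 2 = 64,000 bytes/s.
Duration = 142,976,000 / 64,000 = 2,234 s.
2,234 s = 37:14.

37:14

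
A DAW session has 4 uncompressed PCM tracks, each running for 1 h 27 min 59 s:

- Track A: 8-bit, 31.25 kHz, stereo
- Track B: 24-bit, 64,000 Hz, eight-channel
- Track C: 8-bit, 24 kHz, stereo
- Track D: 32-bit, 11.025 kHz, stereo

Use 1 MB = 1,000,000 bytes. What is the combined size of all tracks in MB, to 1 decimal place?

1 h 27 min 59 s = 5,279 s.
Track A: 31,250 × 5,279 × 1 × 2 = 329,937,500 bytes.
Track B: 64,000 × 5,279 × 3 × 8 = 8,108,544,000 bytes.
Track C: 24,000 × 5,279 × 1 × 2 = 253,392,000 bytes.
Track D: 11,025 × 5,279 × 4 × 2 = 465,607,800 bytes.
Total = 9,157,481,300 bytes = 9157.5 MB.

9157.5 MB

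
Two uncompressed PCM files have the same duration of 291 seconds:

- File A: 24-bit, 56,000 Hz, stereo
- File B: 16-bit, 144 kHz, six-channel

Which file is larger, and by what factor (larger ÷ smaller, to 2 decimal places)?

File A: 56,000 × 3 × 2 = 336,000 bytes/s.
File B: 144,000 × 2 × 6 = 1,728,000 bytes/s.
File B is larger; ratio = 502,848,000 / 97,776,000 = 5.14.

File B, by a factor of 5.14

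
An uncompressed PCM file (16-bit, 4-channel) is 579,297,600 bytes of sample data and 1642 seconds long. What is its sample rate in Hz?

Bytes = sample_rate × seconds × bytes_per_sample × channels.
sample_rate = 579,297,600 / (1,642 × 2 × 4) = 579,297,600 / 13,136 = 44,100 Hz.

44,100 Hz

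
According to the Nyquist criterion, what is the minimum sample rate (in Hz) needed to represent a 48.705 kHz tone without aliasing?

97,410 Hz

Minimum sample rate = 2 × 48,705 Hz = 97,410 Hz.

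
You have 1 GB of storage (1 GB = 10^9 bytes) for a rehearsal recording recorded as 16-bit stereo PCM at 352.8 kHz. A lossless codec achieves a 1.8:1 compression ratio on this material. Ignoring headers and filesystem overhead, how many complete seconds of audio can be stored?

1,275 seconds

Uncompressed byte rate = 352,800 × 2 × 2 = 1,411,200 bytes/s.
After 1.8:1 compression, effective rate ≈ 784000 bytes/s.
Capacity = 1 × 1,000,000,000 = 1,000,000,000 bytes.
1,000,000,000 / effective rate ≈ 1275.51 s → 1,275 seconds.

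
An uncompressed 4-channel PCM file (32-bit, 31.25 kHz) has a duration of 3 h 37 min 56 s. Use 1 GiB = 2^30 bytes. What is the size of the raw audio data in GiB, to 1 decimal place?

6.1 GiB

Duration = 3 h 37 min 56 s = 13,076 s.
Bytes = 31,250 samples/s × 13,076 s × 4 bytes/sample × 4 ch = 6,538,000,000 bytes.
6,538,000,000 / 1,073,741,824 = 6.1 GiB.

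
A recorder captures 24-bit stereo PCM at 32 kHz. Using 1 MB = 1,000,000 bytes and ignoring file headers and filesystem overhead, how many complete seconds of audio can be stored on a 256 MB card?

Uncompressed byte rate = 32,000 × 3 × 2 = 192,000 bytes/s.
Capacity = 256 × 1,000,000 = 256,000,000 bytes.
256,000,000 / 192,000 ≈ 1333.33 s → 1,333 seconds.

1,333 seconds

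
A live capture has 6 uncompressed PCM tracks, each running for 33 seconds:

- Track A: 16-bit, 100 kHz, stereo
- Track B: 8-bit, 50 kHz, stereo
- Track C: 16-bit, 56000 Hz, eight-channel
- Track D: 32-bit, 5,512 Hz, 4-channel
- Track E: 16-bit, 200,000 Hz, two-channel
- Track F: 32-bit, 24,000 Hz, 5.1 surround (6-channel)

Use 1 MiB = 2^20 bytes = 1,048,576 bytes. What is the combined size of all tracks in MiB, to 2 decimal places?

Track A: 100,000 × 33 × 2 × 2 = 13,200,000 bytes.
Track B: 50,000 × 33 × 1 × 2 = 3,300,000 bytes.
Track C: 56,000 × 33 × 2 × 8 = 29,568,000 bytes.
Track D: 5,512 × 33 × 4 × 4 = 2,910,336 bytes.
Track E: 200,000 × 33 × 2 × 2 = 26,400,000 bytes.
Track F: 24,000 × 33 × 4 × 6 = 19,008,000 bytes.
Total = 94,386,336 bytes = 90.01 MiB.

90.01 MiB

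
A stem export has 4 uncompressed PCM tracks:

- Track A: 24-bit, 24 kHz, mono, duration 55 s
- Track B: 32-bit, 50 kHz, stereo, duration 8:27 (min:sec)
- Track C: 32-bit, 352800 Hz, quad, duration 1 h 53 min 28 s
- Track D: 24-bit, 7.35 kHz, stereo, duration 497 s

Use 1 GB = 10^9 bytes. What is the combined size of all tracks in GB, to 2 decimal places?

38.66 GB

Track A: 24,000 × 55 × 3 × 1 = 3,960,000 bytes.
Track B: 8:27 (min:sec) = 507 s; 50,000 × 507 × 4 × 2 = 202,800,000 bytes.
Track C: 1 h 53 min 28 s = 6,808 s; 352,800 × 6,808 × 4 × 4 = 38,429,798,400 bytes.
Track D: 7,350 × 497 × 3 × 2 = 21,917,700 bytes.
Total = 38,658,476,100 bytes = 38.66 GB.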